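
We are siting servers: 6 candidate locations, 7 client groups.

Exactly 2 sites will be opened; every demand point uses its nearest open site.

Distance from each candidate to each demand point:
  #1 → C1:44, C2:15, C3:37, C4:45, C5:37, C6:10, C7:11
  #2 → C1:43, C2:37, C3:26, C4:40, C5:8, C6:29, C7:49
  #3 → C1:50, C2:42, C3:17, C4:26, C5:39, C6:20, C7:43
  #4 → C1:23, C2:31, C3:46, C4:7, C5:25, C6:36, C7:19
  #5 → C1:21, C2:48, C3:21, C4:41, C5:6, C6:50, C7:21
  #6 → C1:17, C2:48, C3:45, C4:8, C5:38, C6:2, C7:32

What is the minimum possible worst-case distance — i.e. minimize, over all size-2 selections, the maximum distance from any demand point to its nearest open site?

31

Open {#2, #4}.
  Farthest demand point is C2 at distance 31 (to #4); all others are ≤ 31.
With {#3, #4} the worst case is 31.
With {#4, #5} the worst case is 36.
No size-2 selection achieves below 31.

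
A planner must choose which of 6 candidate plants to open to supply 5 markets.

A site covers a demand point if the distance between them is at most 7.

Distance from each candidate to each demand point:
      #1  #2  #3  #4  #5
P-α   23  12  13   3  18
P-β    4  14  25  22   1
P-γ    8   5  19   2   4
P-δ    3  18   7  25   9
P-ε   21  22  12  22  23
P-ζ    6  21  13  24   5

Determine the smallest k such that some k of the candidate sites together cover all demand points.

Coverage sets (demand points within 7 of each site):
  P-α: {#4}
  P-β: {#1, #5}
  P-γ: {#2, #4, #5}
  P-δ: {#1, #3}
  P-ε: {}
  P-ζ: {#1, #5}
No single site covers all 5 demand points.
But {P-γ, P-δ} covers everything, so the minimum is 2.

2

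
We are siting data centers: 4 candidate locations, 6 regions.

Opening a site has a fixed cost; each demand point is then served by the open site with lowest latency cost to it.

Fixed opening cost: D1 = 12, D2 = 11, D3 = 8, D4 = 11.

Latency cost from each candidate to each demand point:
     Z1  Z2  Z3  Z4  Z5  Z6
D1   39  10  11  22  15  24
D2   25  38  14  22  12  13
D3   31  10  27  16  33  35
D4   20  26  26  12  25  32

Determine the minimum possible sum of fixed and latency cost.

109

Open {D2, D3}: assign each demand point to its cheapest open site.
  Z1→D2 25, Z2→D3 10, Z3→D2 14, Z4→D3 16, Z5→D2 12, Z6→D2 13
  latency cost 90, fixed 19 → total 109.
Compare {D2, D3, D4}: latency cost 81 + fixed 30 = 111.
Compare {D1, D2, D4}: latency cost 78 + fixed 34 = 112.
Compare {D1, D4}: latency cost 92 + fixed 23 = 115.
All other subsets cost ≥ 111. Minimum total cost: 109.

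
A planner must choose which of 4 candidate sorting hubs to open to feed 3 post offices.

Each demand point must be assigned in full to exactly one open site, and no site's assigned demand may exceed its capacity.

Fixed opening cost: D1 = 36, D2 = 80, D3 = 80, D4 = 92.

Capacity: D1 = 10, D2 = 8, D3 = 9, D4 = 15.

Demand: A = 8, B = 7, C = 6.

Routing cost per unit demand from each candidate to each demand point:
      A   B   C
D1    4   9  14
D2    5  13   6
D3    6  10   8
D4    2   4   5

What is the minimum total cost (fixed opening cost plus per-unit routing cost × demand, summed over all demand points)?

Open {D1, D4}; cheapest assignment that respects the capacities:
  D1 (cap 10, load 8): A — cost 8×4 = 32
  D4 (cap 15, load 13): B, C — cost 7×4 + 6×5 = 58
  Shipping 90, fixed 128 → total 218.
  Any other capacity-feasible assignment to {D1, D4} ships for at least 90.
Compare {D2, D4}: its best feasible assignment gives total 252.
Compare {D3, D4}: its best feasible assignment gives total 264.
Every other set of open sites that can feasibly serve all demand totals ≥ 252 even under its best assignment. Minimum: 218.

218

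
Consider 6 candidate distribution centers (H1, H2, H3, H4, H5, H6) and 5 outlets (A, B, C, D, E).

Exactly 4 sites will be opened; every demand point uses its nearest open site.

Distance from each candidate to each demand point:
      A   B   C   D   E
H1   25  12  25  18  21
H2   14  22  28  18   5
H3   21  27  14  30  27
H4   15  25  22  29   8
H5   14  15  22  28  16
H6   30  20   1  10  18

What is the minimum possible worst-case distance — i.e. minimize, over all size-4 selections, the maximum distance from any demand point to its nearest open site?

Open {H1, H2, H3, H6}.
  Farthest demand point is A at distance 14 (to H2); all others are ≤ 14.
With {H1, H2, H4, H6} the worst case is 14.
With {H1, H2, H5, H6} the worst case is 14.
No size-4 selection achieves below 14.

14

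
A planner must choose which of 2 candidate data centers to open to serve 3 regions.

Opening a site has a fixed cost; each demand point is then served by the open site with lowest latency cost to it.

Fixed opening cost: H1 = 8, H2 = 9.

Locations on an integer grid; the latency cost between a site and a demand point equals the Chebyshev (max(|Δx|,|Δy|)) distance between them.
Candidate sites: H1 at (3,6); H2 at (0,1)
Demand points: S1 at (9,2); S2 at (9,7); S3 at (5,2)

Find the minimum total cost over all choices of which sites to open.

24

Open {H1}: assign each demand point to its cheapest open site.
  S1→H1 6, S2→H1 6, S3→H1 4
  latency cost 16, fixed 8 → total 24.
Compare {H2}: latency cost 23 + fixed 9 = 32.
Compare {H1, H2}: latency cost 16 + fixed 17 = 33.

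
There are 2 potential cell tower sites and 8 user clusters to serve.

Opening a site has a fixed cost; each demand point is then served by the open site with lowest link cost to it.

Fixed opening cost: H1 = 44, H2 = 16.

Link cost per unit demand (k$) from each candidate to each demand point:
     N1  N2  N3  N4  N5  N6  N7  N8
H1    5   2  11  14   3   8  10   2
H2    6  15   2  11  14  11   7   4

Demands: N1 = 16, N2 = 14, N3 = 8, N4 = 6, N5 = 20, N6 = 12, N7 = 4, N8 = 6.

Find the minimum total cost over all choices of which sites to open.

Open {H1, H2}: assign each demand point to its cheapest open site.
  N1→H1 16×5=80, N2→H1 14×2=28, N3→H2 8×2=16, N4→H2 6×11=66, N5→H1 20×3=60, N6→H1 12×8=96, N7→H2 4×7=28, N8→H1 6×2=12
  link cost 386, fixed 60 → total 446.
Compare {H1}: link cost 488 + fixed 44 = 532.
Compare {H2}: link cost 852 + fixed 16 = 868.

446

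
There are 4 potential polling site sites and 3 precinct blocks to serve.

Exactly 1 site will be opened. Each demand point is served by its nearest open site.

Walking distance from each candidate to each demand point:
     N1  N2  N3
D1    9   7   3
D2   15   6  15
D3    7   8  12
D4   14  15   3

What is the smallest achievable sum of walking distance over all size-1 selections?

Open {D1}.
  N1→D1 9, N2→D1 7, N3→D1 3  ⇒ total 19.
Compare {D3}: total 27.
Compare {D4}: total 32.
No size-1 selection does better; minimum is 19.

19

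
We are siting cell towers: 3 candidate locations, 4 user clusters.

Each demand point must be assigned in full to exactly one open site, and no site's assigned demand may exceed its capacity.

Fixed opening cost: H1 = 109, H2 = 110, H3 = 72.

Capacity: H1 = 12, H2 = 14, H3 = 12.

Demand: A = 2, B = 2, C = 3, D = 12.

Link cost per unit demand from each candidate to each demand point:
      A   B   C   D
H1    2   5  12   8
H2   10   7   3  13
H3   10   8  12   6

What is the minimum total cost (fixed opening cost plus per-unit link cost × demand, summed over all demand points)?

297

Open {H2, H3}; cheapest assignment that respects the capacities:
  H2 (cap 14, load 7): A, B, C — cost 2×10 + 2×7 + 3×3 = 43
  H3 (cap 12, load 12): D — cost 12×6 = 72
  Shipping 115, fixed 182 → total 297.
  Any other capacity-feasible assignment to {H2, H3} ships for at least 115.
Compare {H1, H3}: its best feasible assignment gives total 303.
Compare {H1, H2}: its best feasible assignment gives total 358.
Every other set of open sites that can feasibly serve all demand totals ≥ 303 even under its best assignment. Minimum: 297.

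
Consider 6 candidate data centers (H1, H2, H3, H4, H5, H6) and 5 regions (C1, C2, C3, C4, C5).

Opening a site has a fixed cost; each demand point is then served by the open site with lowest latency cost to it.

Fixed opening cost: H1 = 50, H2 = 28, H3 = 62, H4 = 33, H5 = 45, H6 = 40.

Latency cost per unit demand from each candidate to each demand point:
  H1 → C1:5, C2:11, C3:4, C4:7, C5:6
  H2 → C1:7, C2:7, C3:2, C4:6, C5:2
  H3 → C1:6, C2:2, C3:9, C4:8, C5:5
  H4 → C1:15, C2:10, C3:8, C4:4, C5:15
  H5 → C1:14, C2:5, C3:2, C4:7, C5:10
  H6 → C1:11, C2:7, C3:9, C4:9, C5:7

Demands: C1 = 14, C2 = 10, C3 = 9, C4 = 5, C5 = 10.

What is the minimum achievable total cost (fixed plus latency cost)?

Open {H2, H3}: assign each demand point to its cheapest open site.
  C1→H3 14×6=84, C2→H3 10×2=20, C3→H2 9×2=18, C4→H2 5×6=30, C5→H2 10×2=20
  latency cost 172, fixed 90 → total 262.
Compare {H2}: latency cost 236 + fixed 28 = 264.
Compare {H2, H3, H4}: latency cost 162 + fixed 123 = 285.
Compare {H1, H2}: latency cost 208 + fixed 78 = 286.
All other subsets cost ≥ 264. Minimum total cost: 262.

262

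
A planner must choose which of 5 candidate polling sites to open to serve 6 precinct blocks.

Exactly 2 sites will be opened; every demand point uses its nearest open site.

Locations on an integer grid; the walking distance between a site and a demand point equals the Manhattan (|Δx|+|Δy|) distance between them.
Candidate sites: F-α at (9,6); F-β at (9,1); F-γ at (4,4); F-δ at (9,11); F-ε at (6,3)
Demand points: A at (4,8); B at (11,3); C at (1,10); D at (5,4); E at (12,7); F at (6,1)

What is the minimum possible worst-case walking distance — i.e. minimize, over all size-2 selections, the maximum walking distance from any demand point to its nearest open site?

Open {F-α, F-γ}.
  Farthest demand point is C at walking distance 9 (to F-γ); all others are ≤ 9.
With {F-α, F-δ} the worst case is 9.
With {F-β, F-γ} the worst case is 9.
No size-2 selection achieves below 9.

9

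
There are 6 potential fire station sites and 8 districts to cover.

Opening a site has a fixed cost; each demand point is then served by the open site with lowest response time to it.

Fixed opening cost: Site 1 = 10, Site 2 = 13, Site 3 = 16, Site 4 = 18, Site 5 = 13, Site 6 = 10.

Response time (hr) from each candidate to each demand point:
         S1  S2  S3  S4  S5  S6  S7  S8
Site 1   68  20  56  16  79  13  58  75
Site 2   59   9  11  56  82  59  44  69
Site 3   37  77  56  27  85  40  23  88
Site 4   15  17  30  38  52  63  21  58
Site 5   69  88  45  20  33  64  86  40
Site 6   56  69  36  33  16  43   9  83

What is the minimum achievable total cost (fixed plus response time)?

Open {Site 1, Site 2, Site 4, Site 5, Site 6}: assign each demand point to its cheapest open site.
  S1→Site 4 15, S2→Site 2 9, S3→Site 2 11, S4→Site 1 16, S5→Site 6 16, S6→Site 1 13, S7→Site 6 9, S8→Site 5 40
  response time 129, fixed 64 → total 193.
Compare {Site 1, Site 2, Site 4, Site 6}: response time 147 + fixed 51 = 198.
Compare {Site 1, Site 4, Site 5, Site 6}: response time 156 + fixed 51 = 207.
Compare {Site 1, Site 2, Site 3, Site 4, Site 5, Site 6}: response time 129 + fixed 80 = 209.
All other subsets cost ≥ 198. Minimum total cost: 193.

193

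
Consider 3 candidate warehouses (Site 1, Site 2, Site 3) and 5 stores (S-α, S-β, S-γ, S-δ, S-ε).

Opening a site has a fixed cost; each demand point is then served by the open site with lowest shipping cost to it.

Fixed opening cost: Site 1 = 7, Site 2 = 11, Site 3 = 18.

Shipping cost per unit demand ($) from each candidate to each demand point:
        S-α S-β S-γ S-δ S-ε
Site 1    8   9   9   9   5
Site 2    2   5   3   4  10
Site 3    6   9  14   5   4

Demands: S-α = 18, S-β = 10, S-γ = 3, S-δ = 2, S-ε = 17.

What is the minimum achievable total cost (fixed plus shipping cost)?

200

Open {Site 2, Site 3}: assign each demand point to its cheapest open site.
  S-α→Site 2 18×2=36, S-β→Site 2 10×5=50, S-γ→Site 2 3×3=9, S-δ→Site 2 2×4=8, S-ε→Site 3 17×4=68
  shipping cost 171, fixed 29 → total 200.
Compare {Site 1, Site 2}: shipping cost 188 + fixed 18 = 206.
Compare {Site 1, Site 2, Site 3}: shipping cost 171 + fixed 36 = 207.
Compare {Site 2}: shipping cost 273 + fixed 11 = 284.
All other subsets cost ≥ 206. Minimum total cost: 200.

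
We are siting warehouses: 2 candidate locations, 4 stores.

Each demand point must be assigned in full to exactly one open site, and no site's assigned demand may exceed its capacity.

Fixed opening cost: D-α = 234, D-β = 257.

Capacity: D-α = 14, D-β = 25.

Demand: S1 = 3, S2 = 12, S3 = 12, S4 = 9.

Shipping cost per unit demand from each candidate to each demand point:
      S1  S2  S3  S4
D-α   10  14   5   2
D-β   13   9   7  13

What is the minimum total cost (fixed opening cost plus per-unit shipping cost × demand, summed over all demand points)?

731

Open {D-α, D-β}; cheapest assignment that respects the capacities:
  D-α (cap 14, load 12): S1, S4 — cost 3×10 + 9×2 = 48
  D-β (cap 25, load 24): S2, S3 — cost 12×9 + 12×7 = 192
  Shipping 240, fixed 491 → total 731.
  Any other capacity-feasible assignment to {D-α, D-β} ships for at least 240.
Total demand is 36 and no other set of sites has combined capacity ≥ 36, so {D-α, D-β} is the only feasible choice of open sites. Minimum: 731.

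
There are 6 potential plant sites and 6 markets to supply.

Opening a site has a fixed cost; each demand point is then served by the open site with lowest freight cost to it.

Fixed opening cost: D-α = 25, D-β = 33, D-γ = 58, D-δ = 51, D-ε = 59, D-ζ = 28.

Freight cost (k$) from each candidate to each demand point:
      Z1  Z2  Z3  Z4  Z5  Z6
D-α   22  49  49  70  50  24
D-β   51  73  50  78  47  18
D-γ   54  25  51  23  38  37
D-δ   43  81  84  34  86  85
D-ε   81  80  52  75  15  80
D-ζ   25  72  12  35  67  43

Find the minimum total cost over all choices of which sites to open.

245

Open {D-α, D-ζ}: assign each demand point to its cheapest open site.
  Z1→D-α 22, Z2→D-α 49, Z3→D-ζ 12, Z4→D-ζ 35, Z5→D-α 50, Z6→D-α 24
  freight cost 192, fixed 53 → total 245.
Compare {D-γ, D-ζ}: freight cost 160 + fixed 86 = 246.
Compare {D-α, D-γ, D-ζ}: freight cost 144 + fixed 111 = 255.
Compare {D-β, D-γ, D-ζ}: freight cost 141 + fixed 119 = 260.
All other subsets cost ≥ 246. Minimum total cost: 245.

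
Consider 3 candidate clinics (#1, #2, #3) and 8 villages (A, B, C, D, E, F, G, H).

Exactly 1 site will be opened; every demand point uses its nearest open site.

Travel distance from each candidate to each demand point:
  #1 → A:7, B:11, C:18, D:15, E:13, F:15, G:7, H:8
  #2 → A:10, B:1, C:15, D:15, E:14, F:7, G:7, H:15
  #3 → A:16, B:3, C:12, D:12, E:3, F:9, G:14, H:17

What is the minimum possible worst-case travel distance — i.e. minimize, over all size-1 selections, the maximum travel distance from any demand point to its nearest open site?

Open {#2}.
  Farthest demand point is C at travel distance 15 (to #2); all others are ≤ 15.
With {#3} the worst case is 17.
With {#1} the worst case is 18.
No size-1 selection achieves below 15.

15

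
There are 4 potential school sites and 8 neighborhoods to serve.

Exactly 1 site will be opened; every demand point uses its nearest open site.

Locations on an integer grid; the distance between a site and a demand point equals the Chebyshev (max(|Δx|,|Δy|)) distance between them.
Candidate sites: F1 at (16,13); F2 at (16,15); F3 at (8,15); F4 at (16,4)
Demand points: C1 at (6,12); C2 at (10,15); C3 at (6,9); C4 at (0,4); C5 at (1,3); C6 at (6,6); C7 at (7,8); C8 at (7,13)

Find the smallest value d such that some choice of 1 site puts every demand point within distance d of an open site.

12

Open {F3}.
  Farthest demand point is C5 at distance 12 (to F3); all others are ≤ 12.
With {F1} the worst case is 16.
With {F2} the worst case is 16.
No size-1 selection achieves below 12.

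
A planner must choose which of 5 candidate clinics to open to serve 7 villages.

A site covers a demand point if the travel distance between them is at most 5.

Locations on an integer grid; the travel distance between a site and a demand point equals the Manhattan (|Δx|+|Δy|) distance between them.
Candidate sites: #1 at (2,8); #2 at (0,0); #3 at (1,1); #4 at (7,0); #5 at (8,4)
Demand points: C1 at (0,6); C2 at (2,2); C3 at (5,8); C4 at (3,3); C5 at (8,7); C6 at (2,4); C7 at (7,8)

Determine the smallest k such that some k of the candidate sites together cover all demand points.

3

Coverage sets (demand points within 5 of each site):
  #1: {C1, C3, C6, C7}
  #2: {C2}
  #3: {C2, C4, C6}
  #4: {}
  #5: {C5, C7}
No 2 sites suffice: every size-2 union leaves at least one demand point uncovered.
But {#1, #3, #5} covers everything, so the minimum is 3.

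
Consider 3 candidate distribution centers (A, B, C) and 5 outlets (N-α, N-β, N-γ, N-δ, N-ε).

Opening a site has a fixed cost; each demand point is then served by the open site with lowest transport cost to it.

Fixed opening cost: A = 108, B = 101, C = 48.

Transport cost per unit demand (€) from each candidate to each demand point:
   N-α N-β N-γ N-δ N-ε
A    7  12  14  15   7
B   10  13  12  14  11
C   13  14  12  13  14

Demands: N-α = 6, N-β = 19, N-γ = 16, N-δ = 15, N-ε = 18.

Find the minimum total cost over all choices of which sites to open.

Open {A, C}: assign each demand point to its cheapest open site.
  N-α→A 6×7=42, N-β→A 19×12=228, N-γ→C 16×12=192, N-δ→C 15×13=195, N-ε→A 18×7=126
  transport cost 783, fixed 156 → total 939.
Compare {A}: transport cost 845 + fixed 108 = 953.
Compare {A, B}: transport cost 798 + fixed 209 = 1007.
Compare {B}: transport cost 907 + fixed 101 = 1008.
All other subsets cost ≥ 953. Minimum total cost: 939.

939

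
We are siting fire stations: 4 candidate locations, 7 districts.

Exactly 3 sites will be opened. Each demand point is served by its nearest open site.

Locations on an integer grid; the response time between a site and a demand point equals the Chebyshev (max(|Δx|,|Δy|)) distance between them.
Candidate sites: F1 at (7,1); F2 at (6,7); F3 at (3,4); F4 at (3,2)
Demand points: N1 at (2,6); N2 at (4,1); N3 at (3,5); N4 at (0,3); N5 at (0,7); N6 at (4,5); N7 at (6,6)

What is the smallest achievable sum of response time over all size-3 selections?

Open {F2, F3, F4}.
  N1→F3 2, N2→F4 1, N3→F3 1, N4→F3 3, N5→F3 3, N6→F3 1, N7→F2 1  ⇒ total 12.
Compare {F1, F2, F3}: total 14.
Compare {F1, F3, F4}: total 14.
No size-3 selection does better; minimum is 12.

12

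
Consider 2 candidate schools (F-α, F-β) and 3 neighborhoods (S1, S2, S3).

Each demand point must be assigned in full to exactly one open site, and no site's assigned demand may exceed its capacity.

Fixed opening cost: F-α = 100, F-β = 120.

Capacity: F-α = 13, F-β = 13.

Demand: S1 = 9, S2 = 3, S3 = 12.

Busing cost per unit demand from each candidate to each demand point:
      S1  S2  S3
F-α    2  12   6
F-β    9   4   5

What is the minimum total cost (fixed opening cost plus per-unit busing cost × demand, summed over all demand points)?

Open {F-α, F-β}; cheapest assignment that respects the capacities:
  F-α (cap 13, load 12): S1, S2 — cost 9×2 + 3×12 = 54
  F-β (cap 13, load 12): S3 — cost 12×5 = 60
  Shipping 114, fixed 220 → total 334.
  Any other capacity-feasible assignment to {F-α, F-β} ships for at least 114.
Total demand is 24 and no other set of sites has combined capacity ≥ 24, so {F-α, F-β} is the only feasible choice of open sites. Minimum: 334.

334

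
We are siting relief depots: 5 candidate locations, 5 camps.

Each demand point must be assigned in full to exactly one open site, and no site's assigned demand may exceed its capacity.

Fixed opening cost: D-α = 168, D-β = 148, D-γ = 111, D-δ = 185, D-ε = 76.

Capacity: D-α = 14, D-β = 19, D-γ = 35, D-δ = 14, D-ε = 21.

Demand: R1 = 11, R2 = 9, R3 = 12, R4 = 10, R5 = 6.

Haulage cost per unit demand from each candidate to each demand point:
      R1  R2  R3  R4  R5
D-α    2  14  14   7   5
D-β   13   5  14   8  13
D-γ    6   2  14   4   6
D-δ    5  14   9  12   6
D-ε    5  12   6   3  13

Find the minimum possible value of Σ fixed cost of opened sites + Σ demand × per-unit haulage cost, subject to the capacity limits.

Open {D-γ, D-ε}; cheapest assignment that respects the capacities:
  D-γ (cap 35, load 30): R1, R2, R4 — cost 11×6 + 9×2 + 10×4 = 124
  D-ε (cap 21, load 18): R3, R5 — cost 12×6 + 6×13 = 150
  Shipping 274, fixed 187 → total 461.
  Any other capacity-feasible assignment to {D-γ, D-ε} ships for at least 274.
Compare {D-α, D-γ, D-ε}: its best feasible assignment gives total 543.
Compare {D-γ, D-δ, D-ε}: its best feasible assignment gives total 593.
Every other set of open sites that can feasibly serve all demand totals ≥ 543 even under its best assignment. Minimum: 461.

461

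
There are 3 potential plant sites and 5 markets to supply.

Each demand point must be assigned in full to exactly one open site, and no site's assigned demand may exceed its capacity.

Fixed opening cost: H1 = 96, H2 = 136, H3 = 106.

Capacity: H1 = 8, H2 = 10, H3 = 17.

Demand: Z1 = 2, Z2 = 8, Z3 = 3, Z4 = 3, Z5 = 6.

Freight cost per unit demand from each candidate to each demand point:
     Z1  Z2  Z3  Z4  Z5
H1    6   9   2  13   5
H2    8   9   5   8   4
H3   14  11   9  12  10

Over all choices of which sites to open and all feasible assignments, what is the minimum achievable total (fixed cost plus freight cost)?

Open {H1, H3}; cheapest assignment that respects the capacities:
  H1 (cap 8, load 8): Z1, Z5 — cost 2×6 + 6×5 = 42
  H3 (cap 17, load 14): Z2, Z3, Z4 — cost 8×11 + 3×9 + 3×12 = 151
  Shipping 193, fixed 202 → total 395.
  Any other capacity-feasible assignment to {H1, H3} ships for at least 193.
Compare {H2, H3}: its best feasible assignment gives total 433.
Compare {H1, H2, H3}: its best feasible assignment gives total 492.
Every other set of open sites that can feasibly serve all demand totals ≥ 433 even under its best assignment. Minimum: 395.

395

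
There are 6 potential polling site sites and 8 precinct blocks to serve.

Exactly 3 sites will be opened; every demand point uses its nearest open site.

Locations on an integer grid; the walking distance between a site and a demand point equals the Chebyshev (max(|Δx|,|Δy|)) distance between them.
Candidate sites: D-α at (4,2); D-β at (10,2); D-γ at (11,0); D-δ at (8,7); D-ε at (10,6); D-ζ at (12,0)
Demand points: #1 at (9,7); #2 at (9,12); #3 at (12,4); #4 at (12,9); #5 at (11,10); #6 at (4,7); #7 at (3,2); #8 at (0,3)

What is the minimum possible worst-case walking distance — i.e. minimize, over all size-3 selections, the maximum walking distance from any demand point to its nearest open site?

5

Open {D-α, D-β, D-δ}.
  Farthest demand point is #2 at walking distance 5 (to D-δ); all others are ≤ 5.
With {D-α, D-γ, D-δ} the worst case is 5.
With {D-α, D-δ, D-ε} the worst case is 5.
No size-3 selection achieves below 5.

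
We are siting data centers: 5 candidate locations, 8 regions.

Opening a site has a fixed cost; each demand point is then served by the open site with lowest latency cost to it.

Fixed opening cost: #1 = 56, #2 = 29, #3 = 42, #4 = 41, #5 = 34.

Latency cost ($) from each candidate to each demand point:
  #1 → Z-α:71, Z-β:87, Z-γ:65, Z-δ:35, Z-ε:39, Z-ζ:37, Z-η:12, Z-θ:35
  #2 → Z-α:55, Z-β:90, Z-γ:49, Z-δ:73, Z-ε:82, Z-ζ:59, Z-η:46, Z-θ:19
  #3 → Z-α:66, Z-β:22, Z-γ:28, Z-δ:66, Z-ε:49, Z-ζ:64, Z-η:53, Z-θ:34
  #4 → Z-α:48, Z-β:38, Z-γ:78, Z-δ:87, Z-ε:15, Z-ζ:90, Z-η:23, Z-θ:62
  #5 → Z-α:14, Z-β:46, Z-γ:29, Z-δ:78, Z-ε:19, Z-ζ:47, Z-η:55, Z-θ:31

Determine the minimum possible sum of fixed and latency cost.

313

Open {#1, #5}: assign each demand point to its cheapest open site.
  Z-α→#5 14, Z-β→#5 46, Z-γ→#5 29, Z-δ→#1 35, Z-ε→#5 19, Z-ζ→#1 37, Z-η→#1 12, Z-θ→#5 31
  latency cost 223, fixed 90 → total 313.
Compare {#1, #2, #5}: latency cost 211 + fixed 119 = 330.
Compare {#1, #3, #5}: latency cost 198 + fixed 132 = 330.
Compare {#1, #4, #5}: latency cost 211 + fixed 131 = 342.
All other subsets cost ≥ 330. Minimum total cost: 313.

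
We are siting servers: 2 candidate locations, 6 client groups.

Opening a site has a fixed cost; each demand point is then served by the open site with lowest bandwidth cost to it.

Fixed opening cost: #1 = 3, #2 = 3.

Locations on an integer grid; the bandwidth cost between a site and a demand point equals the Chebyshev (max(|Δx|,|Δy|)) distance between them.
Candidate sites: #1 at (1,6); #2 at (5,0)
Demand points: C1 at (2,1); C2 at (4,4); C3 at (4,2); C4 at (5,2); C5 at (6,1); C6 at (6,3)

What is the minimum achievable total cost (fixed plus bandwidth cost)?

Open {#2}: assign each demand point to its cheapest open site.
  C1→#2 3, C2→#2 4, C3→#2 2, C4→#2 2, C5→#2 1, C6→#2 3
  bandwidth cost 15, fixed 3 → total 18.
Compare {#1, #2}: bandwidth cost 14 + fixed 6 = 20.
Compare {#1}: bandwidth cost 26 + fixed 3 = 29.

18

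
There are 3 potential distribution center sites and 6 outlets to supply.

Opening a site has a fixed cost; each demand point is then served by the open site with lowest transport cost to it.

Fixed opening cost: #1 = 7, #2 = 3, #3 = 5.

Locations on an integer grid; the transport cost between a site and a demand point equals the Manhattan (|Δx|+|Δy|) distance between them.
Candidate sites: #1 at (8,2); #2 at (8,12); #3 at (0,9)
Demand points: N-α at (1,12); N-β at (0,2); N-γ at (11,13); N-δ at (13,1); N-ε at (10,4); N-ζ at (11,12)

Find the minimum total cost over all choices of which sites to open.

Open {#1, #2}: assign each demand point to its cheapest open site.
  N-α→#2 7, N-β→#1 8, N-γ→#2 4, N-δ→#1 6, N-ε→#1 4, N-ζ→#2 3
  transport cost 32, fixed 10 → total 42.
Compare {#1, #2, #3}: transport cost 28 + fixed 15 = 43.
Compare {#2, #3}: transport cost 44 + fixed 8 = 52.
Compare {#1, #3}: transport cost 48 + fixed 12 = 60.
All other subsets cost ≥ 43. Minimum total cost: 42.

42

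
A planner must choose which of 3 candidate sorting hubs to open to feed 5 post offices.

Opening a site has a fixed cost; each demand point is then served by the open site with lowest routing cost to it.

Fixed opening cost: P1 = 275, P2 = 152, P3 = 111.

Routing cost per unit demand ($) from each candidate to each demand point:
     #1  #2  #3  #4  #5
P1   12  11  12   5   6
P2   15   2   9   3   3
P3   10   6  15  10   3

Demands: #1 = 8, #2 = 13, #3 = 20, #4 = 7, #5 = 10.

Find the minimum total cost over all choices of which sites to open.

529

Open {P2}: assign each demand point to its cheapest open site.
  #1→P2 8×15=120, #2→P2 13×2=26, #3→P2 20×9=180, #4→P2 7×3=21, #5→P2 10×3=30
  routing cost 377, fixed 152 → total 529.
Compare {P2, P3}: routing cost 337 + fixed 263 = 600.
Compare {P3}: routing cost 558 + fixed 111 = 669.
Compare {P1, P2}: routing cost 353 + fixed 427 = 780.
All other subsets cost ≥ 600. Minimum total cost: 529.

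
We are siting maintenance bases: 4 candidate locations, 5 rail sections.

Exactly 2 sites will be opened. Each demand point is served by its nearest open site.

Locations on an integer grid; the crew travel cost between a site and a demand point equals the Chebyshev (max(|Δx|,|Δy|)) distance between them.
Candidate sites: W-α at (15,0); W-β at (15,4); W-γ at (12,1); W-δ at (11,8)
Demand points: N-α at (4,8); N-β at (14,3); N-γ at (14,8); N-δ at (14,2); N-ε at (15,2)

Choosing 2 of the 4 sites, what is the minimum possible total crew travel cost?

15

Open {W-β, W-δ}.
  N-α→W-δ 7, N-β→W-β 1, N-γ→W-δ 3, N-δ→W-β 2, N-ε→W-β 2  ⇒ total 15.
Compare {W-α, W-δ}: total 17.
Compare {W-β, W-γ}: total 17.
No size-2 selection does better; minimum is 15.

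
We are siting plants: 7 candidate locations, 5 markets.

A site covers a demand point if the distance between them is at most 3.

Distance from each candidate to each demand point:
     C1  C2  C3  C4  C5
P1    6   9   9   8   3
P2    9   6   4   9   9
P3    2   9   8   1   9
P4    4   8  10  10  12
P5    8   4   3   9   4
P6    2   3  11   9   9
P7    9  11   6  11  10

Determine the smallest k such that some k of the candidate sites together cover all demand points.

Coverage sets (demand points within 3 of each site):
  P1: {C5}
  P2: {}
  P3: {C1, C4}
  P4: {}
  P5: {C3}
  P6: {C1, C2}
  P7: {}
No 3 sites suffice: every size-3 union leaves at least one demand point uncovered.
But {P1, P3, P5, P6} covers everything, so the minimum is 4.

4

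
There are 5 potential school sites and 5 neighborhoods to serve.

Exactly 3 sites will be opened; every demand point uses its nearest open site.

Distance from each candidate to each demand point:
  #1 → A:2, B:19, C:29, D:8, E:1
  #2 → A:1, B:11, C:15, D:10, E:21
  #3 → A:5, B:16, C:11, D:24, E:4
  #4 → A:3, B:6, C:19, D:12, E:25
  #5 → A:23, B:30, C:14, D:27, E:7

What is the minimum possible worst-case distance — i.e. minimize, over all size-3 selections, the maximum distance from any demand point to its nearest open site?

11

Open {#1, #2, #3}.
  Farthest demand point is B at distance 11 (to #2); all others are ≤ 11.
With {#1, #3, #4} the worst case is 11.
With {#2, #3, #4} the worst case is 11.
No size-3 selection achieves below 11.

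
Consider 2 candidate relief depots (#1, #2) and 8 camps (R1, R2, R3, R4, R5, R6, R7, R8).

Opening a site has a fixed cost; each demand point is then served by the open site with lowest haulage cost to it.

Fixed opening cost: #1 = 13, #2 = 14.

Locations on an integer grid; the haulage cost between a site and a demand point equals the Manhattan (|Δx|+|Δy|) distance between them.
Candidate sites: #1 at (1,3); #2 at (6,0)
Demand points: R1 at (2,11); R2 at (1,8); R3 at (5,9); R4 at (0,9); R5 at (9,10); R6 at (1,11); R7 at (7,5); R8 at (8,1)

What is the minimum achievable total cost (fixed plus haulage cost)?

84

Open {#1}: assign each demand point to its cheapest open site.
  R1→#1 9, R2→#1 5, R3→#1 10, R4→#1 7, R5→#1 15, R6→#1 8, R7→#1 8, R8→#1 9
  haulage cost 71, fixed 13 → total 84.
Compare {#1, #2}: haulage cost 61 + fixed 27 = 88.
Compare {#2}: haulage cost 91 + fixed 14 = 105.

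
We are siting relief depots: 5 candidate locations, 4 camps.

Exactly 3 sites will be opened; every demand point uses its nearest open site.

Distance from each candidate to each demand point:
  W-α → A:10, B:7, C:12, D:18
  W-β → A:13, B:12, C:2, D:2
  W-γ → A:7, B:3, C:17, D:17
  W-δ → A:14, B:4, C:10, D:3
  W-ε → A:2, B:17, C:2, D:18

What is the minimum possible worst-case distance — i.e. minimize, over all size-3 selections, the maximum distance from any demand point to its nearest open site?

Open {W-β, W-γ, W-ε}.
  Farthest demand point is B at distance 3 (to W-γ); all others are ≤ 3.
With {W-γ, W-δ, W-ε} the worst case is 3.
With {W-α, W-δ, W-ε} the worst case is 4.
No size-3 selection achieves below 3.

3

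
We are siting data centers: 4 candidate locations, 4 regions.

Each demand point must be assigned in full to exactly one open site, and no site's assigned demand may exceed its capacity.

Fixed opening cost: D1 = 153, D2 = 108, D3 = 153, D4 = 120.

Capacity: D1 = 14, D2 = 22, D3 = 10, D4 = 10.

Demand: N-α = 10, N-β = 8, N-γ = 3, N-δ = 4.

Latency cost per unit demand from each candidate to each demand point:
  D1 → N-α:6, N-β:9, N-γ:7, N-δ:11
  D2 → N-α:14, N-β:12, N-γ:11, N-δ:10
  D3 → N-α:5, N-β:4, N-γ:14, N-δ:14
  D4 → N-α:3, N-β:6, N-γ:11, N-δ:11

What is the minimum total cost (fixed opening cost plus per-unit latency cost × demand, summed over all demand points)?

Open {D2, D4}; cheapest assignment that respects the capacities:
  D2 (cap 22, load 15): N-β, N-γ, N-δ — cost 8×12 + 3×11 + 4×10 = 169
  D4 (cap 10, load 10): N-α — cost 10×3 = 30
  Shipping 199, fixed 228 → total 427.
  Any other capacity-feasible assignment to {D2, D4} ships for at least 199.
Compare {D1, D2}: its best feasible assignment gives total 478.
Compare {D2, D3}: its best feasible assignment gives total 480.
Every other set of open sites that can feasibly serve all demand totals ≥ 478 even under its best assignment. Minimum: 427.

427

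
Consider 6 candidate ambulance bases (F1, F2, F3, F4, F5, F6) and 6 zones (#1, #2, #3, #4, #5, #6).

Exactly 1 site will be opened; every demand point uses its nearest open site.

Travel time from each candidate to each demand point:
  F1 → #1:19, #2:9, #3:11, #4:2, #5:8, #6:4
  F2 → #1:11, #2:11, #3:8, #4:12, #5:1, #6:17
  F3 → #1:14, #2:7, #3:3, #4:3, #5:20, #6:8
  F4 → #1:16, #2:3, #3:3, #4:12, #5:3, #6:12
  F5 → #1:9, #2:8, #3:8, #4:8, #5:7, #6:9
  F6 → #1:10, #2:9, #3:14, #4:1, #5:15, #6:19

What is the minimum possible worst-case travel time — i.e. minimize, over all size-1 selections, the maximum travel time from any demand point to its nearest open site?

Open {F5}.
  Farthest demand point is #1 at travel time 9 (to F5); all others are ≤ 9.
With {F4} the worst case is 16.
With {F2} the worst case is 17.
No size-1 selection achieves below 9.

9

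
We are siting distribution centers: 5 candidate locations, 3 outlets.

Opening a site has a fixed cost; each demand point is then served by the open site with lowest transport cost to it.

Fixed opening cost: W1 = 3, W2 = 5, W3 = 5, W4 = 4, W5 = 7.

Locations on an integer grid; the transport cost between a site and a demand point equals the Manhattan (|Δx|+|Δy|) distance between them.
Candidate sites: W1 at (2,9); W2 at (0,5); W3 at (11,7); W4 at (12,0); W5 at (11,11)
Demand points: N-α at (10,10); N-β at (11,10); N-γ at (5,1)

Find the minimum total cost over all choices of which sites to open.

22

Open {W4, W5}: assign each demand point to its cheapest open site.
  N-α→W5 2, N-β→W5 1, N-γ→W4 8
  transport cost 11, fixed 11 → total 22.
Compare {W3}: transport cost 19 + fixed 5 = 24.
Compare {W1, W5}: transport cost 14 + fixed 10 = 24.
Compare {W2, W5}: transport cost 12 + fixed 12 = 24.
All other subsets cost ≥ 24. Minimum total cost: 22.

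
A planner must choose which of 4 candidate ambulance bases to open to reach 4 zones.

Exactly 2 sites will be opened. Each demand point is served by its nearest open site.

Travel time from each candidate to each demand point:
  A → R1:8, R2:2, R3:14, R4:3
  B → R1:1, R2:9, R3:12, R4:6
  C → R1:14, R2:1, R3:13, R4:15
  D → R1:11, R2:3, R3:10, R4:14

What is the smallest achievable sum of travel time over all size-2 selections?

18

Open {A, B}.
  R1→B 1, R2→A 2, R3→B 12, R4→A 3  ⇒ total 18.
Compare {B, C}: total 20.
Compare {B, D}: total 20.
No size-2 selection does better; minimum is 18.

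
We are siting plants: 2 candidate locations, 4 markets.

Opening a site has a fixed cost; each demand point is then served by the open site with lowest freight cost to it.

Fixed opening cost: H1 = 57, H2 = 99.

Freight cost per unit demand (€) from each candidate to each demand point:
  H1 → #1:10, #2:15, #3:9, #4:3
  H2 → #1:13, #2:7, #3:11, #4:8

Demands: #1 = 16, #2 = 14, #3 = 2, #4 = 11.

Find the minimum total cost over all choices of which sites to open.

Open {H1, H2}: assign each demand point to its cheapest open site.
  #1→H1 16×10=160, #2→H2 14×7=98, #3→H1 2×9=18, #4→H1 11×3=33
  freight cost 309, fixed 156 → total 465.
Compare {H1}: freight cost 421 + fixed 57 = 478.
Compare {H2}: freight cost 416 + fixed 99 = 515.

465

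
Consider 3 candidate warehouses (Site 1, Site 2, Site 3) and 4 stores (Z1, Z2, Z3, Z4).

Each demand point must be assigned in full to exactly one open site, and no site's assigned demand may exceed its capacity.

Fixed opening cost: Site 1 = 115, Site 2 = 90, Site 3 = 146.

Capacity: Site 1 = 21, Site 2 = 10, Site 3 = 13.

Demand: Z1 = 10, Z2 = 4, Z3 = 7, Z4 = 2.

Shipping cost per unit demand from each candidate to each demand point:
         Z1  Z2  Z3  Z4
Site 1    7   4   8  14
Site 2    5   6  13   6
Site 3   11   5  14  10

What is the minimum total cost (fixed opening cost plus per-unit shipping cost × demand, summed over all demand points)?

Open {Site 1, Site 2}; cheapest assignment that respects the capacities:
  Site 1 (cap 21, load 13): Z2, Z3, Z4 — cost 4×4 + 7×8 + 2×14 = 100
  Site 2 (cap 10, load 10): Z1 — cost 10×5 = 50
  Shipping 150, fixed 205 → total 355.
  Any other capacity-feasible assignment to {Site 1, Site 2} ships for at least 150.
Compare {Site 1, Site 3}: its best feasible assignment gives total 423.
Compare {Site 2, Site 3}: its best feasible assignment gives total 424.
Every other set of open sites that can feasibly serve all demand totals ≥ 423 even under its best assignment. Minimum: 355.

355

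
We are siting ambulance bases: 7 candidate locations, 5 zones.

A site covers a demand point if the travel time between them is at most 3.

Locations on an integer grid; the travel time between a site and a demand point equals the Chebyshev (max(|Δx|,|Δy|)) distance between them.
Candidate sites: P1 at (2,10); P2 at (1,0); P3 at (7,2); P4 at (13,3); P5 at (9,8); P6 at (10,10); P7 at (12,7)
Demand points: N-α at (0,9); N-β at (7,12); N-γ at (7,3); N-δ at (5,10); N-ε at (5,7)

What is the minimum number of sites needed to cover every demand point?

3

Coverage sets (demand points within 3 of each site):
  P1: {N-α, N-δ, N-ε}
  P2: {}
  P3: {N-γ}
  P4: {}
  P5: {}
  P6: {N-β}
  P7: {}
No 2 sites suffice: every size-2 union leaves at least one demand point uncovered.
But {P1, P3, P6} covers everything, so the minimum is 3.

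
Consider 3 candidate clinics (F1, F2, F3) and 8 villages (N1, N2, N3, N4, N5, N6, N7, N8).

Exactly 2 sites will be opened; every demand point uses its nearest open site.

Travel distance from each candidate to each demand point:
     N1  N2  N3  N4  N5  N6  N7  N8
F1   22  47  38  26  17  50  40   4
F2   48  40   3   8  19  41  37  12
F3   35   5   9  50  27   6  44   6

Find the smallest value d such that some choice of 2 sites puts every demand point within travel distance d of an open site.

Open {F2, F3}.
  Farthest demand point is N7 at travel distance 37 (to F2); all others are ≤ 37.
With {F1, F3} the worst case is 40.
With {F1, F2} the worst case is 41.
No size-2 selection achieves below 37.

37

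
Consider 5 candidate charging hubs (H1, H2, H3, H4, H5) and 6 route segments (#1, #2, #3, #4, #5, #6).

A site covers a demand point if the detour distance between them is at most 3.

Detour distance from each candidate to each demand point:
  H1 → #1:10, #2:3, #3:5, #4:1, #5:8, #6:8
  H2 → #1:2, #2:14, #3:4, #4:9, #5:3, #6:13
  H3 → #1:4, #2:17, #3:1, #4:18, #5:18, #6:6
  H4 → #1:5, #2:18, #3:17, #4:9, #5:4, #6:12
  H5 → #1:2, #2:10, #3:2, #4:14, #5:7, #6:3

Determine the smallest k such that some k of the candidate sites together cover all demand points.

3

Coverage sets (demand points within 3 of each site):
  H1: {#2, #4}
  H2: {#1, #5}
  H3: {#3}
  H4: {}
  H5: {#1, #3, #6}
No 2 sites suffice: every size-2 union leaves at least one demand point uncovered.
But {H1, H2, H5} covers everything, so the minimum is 3.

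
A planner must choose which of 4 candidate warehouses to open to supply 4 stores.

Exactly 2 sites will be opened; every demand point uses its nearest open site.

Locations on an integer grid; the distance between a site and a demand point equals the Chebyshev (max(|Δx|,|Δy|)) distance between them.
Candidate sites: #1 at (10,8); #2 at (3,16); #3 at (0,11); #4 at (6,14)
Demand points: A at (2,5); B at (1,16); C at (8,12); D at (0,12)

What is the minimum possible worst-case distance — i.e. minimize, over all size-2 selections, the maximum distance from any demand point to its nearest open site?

Open {#1, #3}.
  Farthest demand point is A at distance 6 (to #3); all others are ≤ 6.
With {#2, #3} the worst case is 6.
With {#3, #4} the worst case is 6.
No size-2 selection achieves below 6.

6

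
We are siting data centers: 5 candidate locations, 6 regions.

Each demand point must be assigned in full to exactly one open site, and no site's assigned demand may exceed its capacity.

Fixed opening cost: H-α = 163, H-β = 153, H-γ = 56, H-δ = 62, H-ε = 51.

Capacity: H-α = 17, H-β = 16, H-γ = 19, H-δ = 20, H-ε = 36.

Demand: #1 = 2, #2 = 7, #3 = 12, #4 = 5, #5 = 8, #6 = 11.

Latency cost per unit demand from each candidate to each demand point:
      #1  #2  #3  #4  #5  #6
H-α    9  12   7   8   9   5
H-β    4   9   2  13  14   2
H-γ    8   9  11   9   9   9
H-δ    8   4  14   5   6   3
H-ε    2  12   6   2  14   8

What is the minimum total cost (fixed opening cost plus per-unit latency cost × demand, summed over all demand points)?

Open {H-δ, H-ε}; cheapest assignment that respects the capacities:
  H-δ (cap 20, load 15): #2, #5 — cost 7×4 + 8×6 = 76
  H-ε (cap 36, load 30): #1, #3, #4, #6 — cost 2×2 + 12×6 + 5×2 + 11×8 = 174
  Shipping 250, fixed 113 → total 363.
  Any other capacity-feasible assignment to {H-δ, H-ε} ships for at least 250.
Compare {H-γ, H-δ, H-ε}: its best feasible assignment gives total 388.
Compare {H-γ, H-ε}: its best feasible assignment gives total 416.
Every other set of open sites that can feasibly serve all demand totals ≥ 388 even under its best assignment. Minimum: 363.

363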